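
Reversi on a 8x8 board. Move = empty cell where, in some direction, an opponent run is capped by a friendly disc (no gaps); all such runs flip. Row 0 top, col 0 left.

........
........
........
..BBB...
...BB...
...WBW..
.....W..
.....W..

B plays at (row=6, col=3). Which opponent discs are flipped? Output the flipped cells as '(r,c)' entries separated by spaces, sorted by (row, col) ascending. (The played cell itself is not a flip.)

Dir NW: first cell '.' (not opp) -> no flip
Dir N: opp run (5,3) capped by B -> flip
Dir NE: first cell 'B' (not opp) -> no flip
Dir W: first cell '.' (not opp) -> no flip
Dir E: first cell '.' (not opp) -> no flip
Dir SW: first cell '.' (not opp) -> no flip
Dir S: first cell '.' (not opp) -> no flip
Dir SE: first cell '.' (not opp) -> no flip

Answer: (5,3)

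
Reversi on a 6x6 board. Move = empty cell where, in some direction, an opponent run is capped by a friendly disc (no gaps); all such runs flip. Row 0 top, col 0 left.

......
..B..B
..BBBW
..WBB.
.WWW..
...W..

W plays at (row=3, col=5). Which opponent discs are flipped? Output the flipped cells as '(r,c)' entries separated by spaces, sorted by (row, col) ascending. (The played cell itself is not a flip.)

Dir NW: opp run (2,4), next='.' -> no flip
Dir N: first cell 'W' (not opp) -> no flip
Dir NE: edge -> no flip
Dir W: opp run (3,4) (3,3) capped by W -> flip
Dir E: edge -> no flip
Dir SW: first cell '.' (not opp) -> no flip
Dir S: first cell '.' (not opp) -> no flip
Dir SE: edge -> no flip

Answer: (3,3) (3,4)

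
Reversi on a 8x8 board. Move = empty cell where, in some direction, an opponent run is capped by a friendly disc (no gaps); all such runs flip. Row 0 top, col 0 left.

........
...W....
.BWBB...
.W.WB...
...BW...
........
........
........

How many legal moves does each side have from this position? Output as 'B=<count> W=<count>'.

-- B to move --
(0,2): flips 1 -> legal
(0,3): flips 1 -> legal
(0,4): no bracket -> illegal
(1,1): no bracket -> illegal
(1,2): no bracket -> illegal
(1,4): no bracket -> illegal
(2,0): no bracket -> illegal
(3,0): no bracket -> illegal
(3,2): flips 1 -> legal
(3,5): no bracket -> illegal
(4,0): no bracket -> illegal
(4,1): flips 1 -> legal
(4,2): flips 1 -> legal
(4,5): flips 1 -> legal
(5,3): no bracket -> illegal
(5,4): flips 1 -> legal
(5,5): no bracket -> illegal
B mobility = 7
-- W to move --
(1,0): no bracket -> illegal
(1,1): flips 1 -> legal
(1,2): no bracket -> illegal
(1,4): flips 2 -> legal
(1,5): flips 1 -> legal
(2,0): flips 1 -> legal
(2,5): flips 2 -> legal
(3,0): no bracket -> illegal
(3,2): no bracket -> illegal
(3,5): flips 2 -> legal
(4,2): flips 1 -> legal
(4,5): no bracket -> illegal
(5,2): no bracket -> illegal
(5,3): flips 1 -> legal
(5,4): no bracket -> illegal
W mobility = 8

Answer: B=7 W=8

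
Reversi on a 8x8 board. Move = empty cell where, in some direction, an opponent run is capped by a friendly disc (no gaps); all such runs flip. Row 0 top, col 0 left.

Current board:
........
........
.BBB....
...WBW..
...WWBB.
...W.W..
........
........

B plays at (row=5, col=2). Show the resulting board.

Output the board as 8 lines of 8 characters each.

Answer: ........
........
.BBB....
...WBW..
...BWBB.
..BW.W..
........
........

Derivation:
Place B at (5,2); scan 8 dirs for brackets.
Dir NW: first cell '.' (not opp) -> no flip
Dir N: first cell '.' (not opp) -> no flip
Dir NE: opp run (4,3) capped by B -> flip
Dir W: first cell '.' (not opp) -> no flip
Dir E: opp run (5,3), next='.' -> no flip
Dir SW: first cell '.' (not opp) -> no flip
Dir S: first cell '.' (not opp) -> no flip
Dir SE: first cell '.' (not opp) -> no flip
All flips: (4,3)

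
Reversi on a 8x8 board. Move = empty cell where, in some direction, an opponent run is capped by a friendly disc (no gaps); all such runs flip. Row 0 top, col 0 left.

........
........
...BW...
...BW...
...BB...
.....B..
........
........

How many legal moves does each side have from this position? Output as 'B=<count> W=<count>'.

Answer: B=5 W=6

Derivation:
-- B to move --
(1,3): no bracket -> illegal
(1,4): flips 2 -> legal
(1,5): flips 1 -> legal
(2,5): flips 2 -> legal
(3,5): flips 1 -> legal
(4,5): flips 1 -> legal
B mobility = 5
-- W to move --
(1,2): flips 1 -> legal
(1,3): no bracket -> illegal
(1,4): no bracket -> illegal
(2,2): flips 1 -> legal
(3,2): flips 1 -> legal
(3,5): no bracket -> illegal
(4,2): flips 1 -> legal
(4,5): no bracket -> illegal
(4,6): no bracket -> illegal
(5,2): flips 1 -> legal
(5,3): no bracket -> illegal
(5,4): flips 1 -> legal
(5,6): no bracket -> illegal
(6,4): no bracket -> illegal
(6,5): no bracket -> illegal
(6,6): no bracket -> illegal
W mobility = 6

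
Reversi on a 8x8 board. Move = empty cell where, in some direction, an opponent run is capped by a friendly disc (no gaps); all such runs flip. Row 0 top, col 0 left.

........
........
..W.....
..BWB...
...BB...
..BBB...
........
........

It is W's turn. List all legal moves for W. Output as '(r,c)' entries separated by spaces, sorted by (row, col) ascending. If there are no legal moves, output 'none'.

Answer: (3,1) (3,5) (4,2) (5,5) (6,3)

Derivation:
(2,1): no bracket -> illegal
(2,3): no bracket -> illegal
(2,4): no bracket -> illegal
(2,5): no bracket -> illegal
(3,1): flips 1 -> legal
(3,5): flips 1 -> legal
(4,1): no bracket -> illegal
(4,2): flips 1 -> legal
(4,5): no bracket -> illegal
(5,1): no bracket -> illegal
(5,5): flips 1 -> legal
(6,1): no bracket -> illegal
(6,2): no bracket -> illegal
(6,3): flips 2 -> legal
(6,4): no bracket -> illegal
(6,5): no bracket -> illegal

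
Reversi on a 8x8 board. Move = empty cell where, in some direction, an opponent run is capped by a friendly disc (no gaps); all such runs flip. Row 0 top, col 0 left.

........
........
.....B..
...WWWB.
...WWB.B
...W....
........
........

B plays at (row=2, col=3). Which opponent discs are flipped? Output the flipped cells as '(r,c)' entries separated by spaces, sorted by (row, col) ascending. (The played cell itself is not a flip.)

Answer: (3,4)

Derivation:
Dir NW: first cell '.' (not opp) -> no flip
Dir N: first cell '.' (not opp) -> no flip
Dir NE: first cell '.' (not opp) -> no flip
Dir W: first cell '.' (not opp) -> no flip
Dir E: first cell '.' (not opp) -> no flip
Dir SW: first cell '.' (not opp) -> no flip
Dir S: opp run (3,3) (4,3) (5,3), next='.' -> no flip
Dir SE: opp run (3,4) capped by B -> flip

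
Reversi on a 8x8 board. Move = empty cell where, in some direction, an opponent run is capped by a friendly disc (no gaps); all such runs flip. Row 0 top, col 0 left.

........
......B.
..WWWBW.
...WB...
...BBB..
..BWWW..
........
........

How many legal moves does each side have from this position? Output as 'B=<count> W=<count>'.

-- B to move --
(1,1): flips 2 -> legal
(1,2): flips 1 -> legal
(1,3): flips 2 -> legal
(1,4): flips 1 -> legal
(1,5): no bracket -> illegal
(1,7): no bracket -> illegal
(2,1): flips 3 -> legal
(2,7): flips 1 -> legal
(3,1): no bracket -> illegal
(3,2): flips 1 -> legal
(3,5): no bracket -> illegal
(3,6): flips 1 -> legal
(3,7): no bracket -> illegal
(4,2): no bracket -> illegal
(4,6): no bracket -> illegal
(5,6): flips 3 -> legal
(6,2): flips 1 -> legal
(6,3): flips 2 -> legal
(6,4): flips 1 -> legal
(6,5): flips 2 -> legal
(6,6): flips 1 -> legal
B mobility = 14
-- W to move --
(0,5): no bracket -> illegal
(0,6): flips 1 -> legal
(0,7): no bracket -> illegal
(1,4): no bracket -> illegal
(1,5): no bracket -> illegal
(1,7): no bracket -> illegal
(2,7): no bracket -> illegal
(3,2): flips 1 -> legal
(3,5): flips 3 -> legal
(3,6): flips 1 -> legal
(4,1): no bracket -> illegal
(4,2): no bracket -> illegal
(4,6): no bracket -> illegal
(5,1): flips 1 -> legal
(5,6): flips 2 -> legal
(6,1): no bracket -> illegal
(6,2): no bracket -> illegal
(6,3): no bracket -> illegal
W mobility = 6

Answer: B=14 W=6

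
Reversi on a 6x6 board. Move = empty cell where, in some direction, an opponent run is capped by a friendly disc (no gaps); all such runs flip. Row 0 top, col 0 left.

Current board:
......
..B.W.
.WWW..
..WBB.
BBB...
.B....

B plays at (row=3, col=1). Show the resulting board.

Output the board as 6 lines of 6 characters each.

Place B at (3,1); scan 8 dirs for brackets.
Dir NW: first cell '.' (not opp) -> no flip
Dir N: opp run (2,1), next='.' -> no flip
Dir NE: opp run (2,2), next='.' -> no flip
Dir W: first cell '.' (not opp) -> no flip
Dir E: opp run (3,2) capped by B -> flip
Dir SW: first cell 'B' (not opp) -> no flip
Dir S: first cell 'B' (not opp) -> no flip
Dir SE: first cell 'B' (not opp) -> no flip
All flips: (3,2)

Answer: ......
..B.W.
.WWW..
.BBBB.
BBB...
.B....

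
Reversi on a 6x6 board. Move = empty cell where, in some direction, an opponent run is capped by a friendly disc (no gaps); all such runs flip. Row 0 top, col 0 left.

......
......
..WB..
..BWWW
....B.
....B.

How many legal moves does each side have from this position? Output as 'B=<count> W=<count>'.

Answer: B=6 W=7

Derivation:
-- B to move --
(1,1): flips 2 -> legal
(1,2): flips 1 -> legal
(1,3): no bracket -> illegal
(2,1): flips 1 -> legal
(2,4): flips 1 -> legal
(2,5): no bracket -> illegal
(3,1): no bracket -> illegal
(4,2): no bracket -> illegal
(4,3): flips 1 -> legal
(4,5): flips 1 -> legal
B mobility = 6
-- W to move --
(1,2): flips 1 -> legal
(1,3): flips 1 -> legal
(1,4): no bracket -> illegal
(2,1): no bracket -> illegal
(2,4): flips 1 -> legal
(3,1): flips 1 -> legal
(4,1): no bracket -> illegal
(4,2): flips 1 -> legal
(4,3): no bracket -> illegal
(4,5): no bracket -> illegal
(5,3): flips 1 -> legal
(5,5): flips 1 -> legal
W mobility = 7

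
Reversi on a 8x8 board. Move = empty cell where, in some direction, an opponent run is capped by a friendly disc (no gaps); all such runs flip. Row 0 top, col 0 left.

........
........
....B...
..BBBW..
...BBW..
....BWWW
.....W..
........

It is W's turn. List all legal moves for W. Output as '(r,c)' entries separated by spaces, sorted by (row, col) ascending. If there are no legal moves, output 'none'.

Answer: (1,3) (2,1) (2,2) (2,3) (3,1) (4,2) (5,3) (6,3)

Derivation:
(1,3): flips 1 -> legal
(1,4): no bracket -> illegal
(1,5): no bracket -> illegal
(2,1): flips 3 -> legal
(2,2): flips 2 -> legal
(2,3): flips 1 -> legal
(2,5): no bracket -> illegal
(3,1): flips 3 -> legal
(4,1): no bracket -> illegal
(4,2): flips 2 -> legal
(5,2): no bracket -> illegal
(5,3): flips 2 -> legal
(6,3): flips 1 -> legal
(6,4): no bracket -> illegal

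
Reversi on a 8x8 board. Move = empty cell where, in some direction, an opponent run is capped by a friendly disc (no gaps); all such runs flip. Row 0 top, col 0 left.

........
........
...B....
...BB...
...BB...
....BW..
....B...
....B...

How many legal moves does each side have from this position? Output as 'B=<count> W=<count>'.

-- B to move --
(4,5): no bracket -> illegal
(4,6): flips 1 -> legal
(5,6): flips 1 -> legal
(6,5): no bracket -> illegal
(6,6): flips 1 -> legal
B mobility = 3
-- W to move --
(1,2): no bracket -> illegal
(1,3): no bracket -> illegal
(1,4): no bracket -> illegal
(2,2): flips 2 -> legal
(2,4): no bracket -> illegal
(2,5): no bracket -> illegal
(3,2): no bracket -> illegal
(3,5): no bracket -> illegal
(4,2): no bracket -> illegal
(4,5): no bracket -> illegal
(5,2): no bracket -> illegal
(5,3): flips 1 -> legal
(6,3): no bracket -> illegal
(6,5): no bracket -> illegal
(7,3): flips 1 -> legal
(7,5): no bracket -> illegal
W mobility = 3

Answer: B=3 W=3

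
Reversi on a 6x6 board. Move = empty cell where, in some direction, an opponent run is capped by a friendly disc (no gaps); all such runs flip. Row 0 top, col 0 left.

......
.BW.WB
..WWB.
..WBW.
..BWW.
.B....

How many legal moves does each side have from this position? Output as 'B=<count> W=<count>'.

-- B to move --
(0,1): no bracket -> illegal
(0,2): flips 3 -> legal
(0,3): no bracket -> illegal
(0,4): flips 1 -> legal
(0,5): no bracket -> illegal
(1,3): flips 3 -> legal
(2,1): flips 2 -> legal
(2,5): no bracket -> illegal
(3,1): flips 1 -> legal
(3,5): flips 1 -> legal
(4,1): no bracket -> illegal
(4,5): flips 2 -> legal
(5,2): no bracket -> illegal
(5,3): flips 1 -> legal
(5,4): flips 2 -> legal
(5,5): flips 1 -> legal
B mobility = 10
-- W to move --
(0,0): flips 1 -> legal
(0,1): no bracket -> illegal
(0,2): no bracket -> illegal
(0,4): no bracket -> illegal
(0,5): no bracket -> illegal
(1,0): flips 1 -> legal
(1,3): no bracket -> illegal
(2,0): no bracket -> illegal
(2,1): no bracket -> illegal
(2,5): flips 1 -> legal
(3,1): no bracket -> illegal
(3,5): no bracket -> illegal
(4,0): no bracket -> illegal
(4,1): flips 1 -> legal
(5,0): no bracket -> illegal
(5,2): flips 1 -> legal
(5,3): no bracket -> illegal
W mobility = 5

Answer: B=10 W=5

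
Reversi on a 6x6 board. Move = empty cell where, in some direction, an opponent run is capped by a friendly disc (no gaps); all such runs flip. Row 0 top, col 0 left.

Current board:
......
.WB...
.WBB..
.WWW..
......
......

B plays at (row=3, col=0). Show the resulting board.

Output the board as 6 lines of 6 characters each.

Place B at (3,0); scan 8 dirs for brackets.
Dir NW: edge -> no flip
Dir N: first cell '.' (not opp) -> no flip
Dir NE: opp run (2,1) capped by B -> flip
Dir W: edge -> no flip
Dir E: opp run (3,1) (3,2) (3,3), next='.' -> no flip
Dir SW: edge -> no flip
Dir S: first cell '.' (not opp) -> no flip
Dir SE: first cell '.' (not opp) -> no flip
All flips: (2,1)

Answer: ......
.WB...
.BBB..
BWWW..
......
......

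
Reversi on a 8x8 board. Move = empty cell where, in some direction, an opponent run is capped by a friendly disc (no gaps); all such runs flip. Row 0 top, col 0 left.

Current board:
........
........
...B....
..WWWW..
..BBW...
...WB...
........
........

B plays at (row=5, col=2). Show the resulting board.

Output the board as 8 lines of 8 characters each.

Place B at (5,2); scan 8 dirs for brackets.
Dir NW: first cell '.' (not opp) -> no flip
Dir N: first cell 'B' (not opp) -> no flip
Dir NE: first cell 'B' (not opp) -> no flip
Dir W: first cell '.' (not opp) -> no flip
Dir E: opp run (5,3) capped by B -> flip
Dir SW: first cell '.' (not opp) -> no flip
Dir S: first cell '.' (not opp) -> no flip
Dir SE: first cell '.' (not opp) -> no flip
All flips: (5,3)

Answer: ........
........
...B....
..WWWW..
..BBW...
..BBB...
........
........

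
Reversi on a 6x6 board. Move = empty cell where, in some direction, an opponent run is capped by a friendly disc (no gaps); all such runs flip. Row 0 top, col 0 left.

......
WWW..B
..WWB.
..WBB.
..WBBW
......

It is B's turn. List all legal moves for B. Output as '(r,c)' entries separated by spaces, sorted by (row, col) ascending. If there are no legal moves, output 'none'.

(0,0): flips 2 -> legal
(0,1): flips 2 -> legal
(0,2): no bracket -> illegal
(0,3): no bracket -> illegal
(1,3): flips 1 -> legal
(1,4): no bracket -> illegal
(2,0): no bracket -> illegal
(2,1): flips 3 -> legal
(3,1): flips 1 -> legal
(3,5): no bracket -> illegal
(4,1): flips 1 -> legal
(5,1): flips 1 -> legal
(5,2): no bracket -> illegal
(5,3): no bracket -> illegal
(5,4): no bracket -> illegal
(5,5): no bracket -> illegal

Answer: (0,0) (0,1) (1,3) (2,1) (3,1) (4,1) (5,1)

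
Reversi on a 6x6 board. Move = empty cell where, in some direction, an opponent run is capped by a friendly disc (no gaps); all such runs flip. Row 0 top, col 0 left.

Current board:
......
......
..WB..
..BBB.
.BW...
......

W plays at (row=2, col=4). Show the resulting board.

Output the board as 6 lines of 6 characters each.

Place W at (2,4); scan 8 dirs for brackets.
Dir NW: first cell '.' (not opp) -> no flip
Dir N: first cell '.' (not opp) -> no flip
Dir NE: first cell '.' (not opp) -> no flip
Dir W: opp run (2,3) capped by W -> flip
Dir E: first cell '.' (not opp) -> no flip
Dir SW: opp run (3,3) capped by W -> flip
Dir S: opp run (3,4), next='.' -> no flip
Dir SE: first cell '.' (not opp) -> no flip
All flips: (2,3) (3,3)

Answer: ......
......
..WWW.
..BWB.
.BW...
......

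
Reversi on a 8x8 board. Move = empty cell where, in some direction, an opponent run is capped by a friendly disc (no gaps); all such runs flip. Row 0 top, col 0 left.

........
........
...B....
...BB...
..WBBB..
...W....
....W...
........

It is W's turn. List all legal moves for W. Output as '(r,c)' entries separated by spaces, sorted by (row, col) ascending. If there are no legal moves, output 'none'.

(1,2): no bracket -> illegal
(1,3): flips 3 -> legal
(1,4): no bracket -> illegal
(2,2): no bracket -> illegal
(2,4): flips 1 -> legal
(2,5): no bracket -> illegal
(3,2): no bracket -> illegal
(3,5): flips 1 -> legal
(3,6): no bracket -> illegal
(4,6): flips 3 -> legal
(5,2): no bracket -> illegal
(5,4): no bracket -> illegal
(5,5): no bracket -> illegal
(5,6): no bracket -> illegal

Answer: (1,3) (2,4) (3,5) (4,6)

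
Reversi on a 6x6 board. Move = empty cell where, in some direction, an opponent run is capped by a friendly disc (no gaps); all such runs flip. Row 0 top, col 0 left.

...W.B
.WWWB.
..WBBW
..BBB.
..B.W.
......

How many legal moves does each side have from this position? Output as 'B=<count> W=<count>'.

-- B to move --
(0,0): flips 2 -> legal
(0,1): flips 1 -> legal
(0,2): flips 3 -> legal
(0,4): no bracket -> illegal
(1,0): flips 3 -> legal
(1,5): no bracket -> illegal
(2,0): no bracket -> illegal
(2,1): flips 1 -> legal
(3,1): no bracket -> illegal
(3,5): no bracket -> illegal
(4,3): no bracket -> illegal
(4,5): no bracket -> illegal
(5,3): no bracket -> illegal
(5,4): flips 1 -> legal
(5,5): flips 1 -> legal
B mobility = 7
-- W to move --
(0,4): flips 3 -> legal
(1,5): flips 1 -> legal
(2,1): no bracket -> illegal
(3,1): no bracket -> illegal
(3,5): flips 1 -> legal
(4,1): no bracket -> illegal
(4,3): flips 3 -> legal
(4,5): flips 2 -> legal
(5,1): no bracket -> illegal
(5,2): flips 2 -> legal
(5,3): no bracket -> illegal
W mobility = 6

Answer: B=7 W=6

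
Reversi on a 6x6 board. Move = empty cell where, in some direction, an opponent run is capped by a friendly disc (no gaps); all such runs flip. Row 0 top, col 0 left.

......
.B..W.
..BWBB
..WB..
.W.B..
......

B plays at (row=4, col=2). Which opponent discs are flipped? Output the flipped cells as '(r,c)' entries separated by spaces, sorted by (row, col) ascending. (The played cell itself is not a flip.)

Answer: (3,2)

Derivation:
Dir NW: first cell '.' (not opp) -> no flip
Dir N: opp run (3,2) capped by B -> flip
Dir NE: first cell 'B' (not opp) -> no flip
Dir W: opp run (4,1), next='.' -> no flip
Dir E: first cell 'B' (not opp) -> no flip
Dir SW: first cell '.' (not opp) -> no flip
Dir S: first cell '.' (not opp) -> no flip
Dir SE: first cell '.' (not opp) -> no flip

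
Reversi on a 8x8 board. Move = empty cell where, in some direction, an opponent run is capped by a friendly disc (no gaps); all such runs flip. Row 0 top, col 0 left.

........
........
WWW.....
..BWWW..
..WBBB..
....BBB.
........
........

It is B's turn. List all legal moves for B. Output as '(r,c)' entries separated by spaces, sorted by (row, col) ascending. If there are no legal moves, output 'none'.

(1,0): flips 1 -> legal
(1,1): flips 2 -> legal
(1,2): flips 1 -> legal
(1,3): no bracket -> illegal
(2,3): flips 2 -> legal
(2,4): flips 1 -> legal
(2,5): flips 2 -> legal
(2,6): flips 1 -> legal
(3,0): no bracket -> illegal
(3,1): no bracket -> illegal
(3,6): flips 3 -> legal
(4,1): flips 1 -> legal
(4,6): no bracket -> illegal
(5,1): no bracket -> illegal
(5,2): flips 1 -> legal
(5,3): no bracket -> illegal

Answer: (1,0) (1,1) (1,2) (2,3) (2,4) (2,5) (2,6) (3,6) (4,1) (5,2)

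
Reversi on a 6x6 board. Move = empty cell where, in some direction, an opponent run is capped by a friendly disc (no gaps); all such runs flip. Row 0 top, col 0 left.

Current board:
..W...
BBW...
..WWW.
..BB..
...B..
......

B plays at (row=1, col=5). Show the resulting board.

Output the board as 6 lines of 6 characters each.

Answer: ..W...
BBW..B
..WWB.
..BB..
...B..
......

Derivation:
Place B at (1,5); scan 8 dirs for brackets.
Dir NW: first cell '.' (not opp) -> no flip
Dir N: first cell '.' (not opp) -> no flip
Dir NE: edge -> no flip
Dir W: first cell '.' (not opp) -> no flip
Dir E: edge -> no flip
Dir SW: opp run (2,4) capped by B -> flip
Dir S: first cell '.' (not opp) -> no flip
Dir SE: edge -> no flip
All flips: (2,4)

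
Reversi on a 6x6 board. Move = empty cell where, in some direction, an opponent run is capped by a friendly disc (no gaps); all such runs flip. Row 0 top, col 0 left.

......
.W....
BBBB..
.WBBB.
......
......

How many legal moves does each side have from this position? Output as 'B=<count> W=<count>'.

-- B to move --
(0,0): flips 1 -> legal
(0,1): flips 1 -> legal
(0,2): flips 1 -> legal
(1,0): no bracket -> illegal
(1,2): no bracket -> illegal
(3,0): flips 1 -> legal
(4,0): flips 1 -> legal
(4,1): flips 1 -> legal
(4,2): flips 1 -> legal
B mobility = 7
-- W to move --
(1,0): no bracket -> illegal
(1,2): no bracket -> illegal
(1,3): flips 1 -> legal
(1,4): no bracket -> illegal
(2,4): no bracket -> illegal
(2,5): no bracket -> illegal
(3,0): no bracket -> illegal
(3,5): flips 3 -> legal
(4,1): no bracket -> illegal
(4,2): no bracket -> illegal
(4,3): no bracket -> illegal
(4,4): flips 2 -> legal
(4,5): no bracket -> illegal
W mobility = 3

Answer: B=7 W=3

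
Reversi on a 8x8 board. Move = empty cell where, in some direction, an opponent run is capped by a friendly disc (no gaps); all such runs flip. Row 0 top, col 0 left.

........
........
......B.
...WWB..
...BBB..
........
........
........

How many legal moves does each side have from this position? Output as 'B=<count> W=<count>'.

-- B to move --
(2,2): flips 1 -> legal
(2,3): flips 2 -> legal
(2,4): flips 1 -> legal
(2,5): flips 1 -> legal
(3,2): flips 2 -> legal
(4,2): no bracket -> illegal
B mobility = 5
-- W to move --
(1,5): no bracket -> illegal
(1,6): no bracket -> illegal
(1,7): no bracket -> illegal
(2,4): no bracket -> illegal
(2,5): no bracket -> illegal
(2,7): no bracket -> illegal
(3,2): no bracket -> illegal
(3,6): flips 1 -> legal
(3,7): no bracket -> illegal
(4,2): no bracket -> illegal
(4,6): no bracket -> illegal
(5,2): flips 1 -> legal
(5,3): flips 1 -> legal
(5,4): flips 1 -> legal
(5,5): flips 1 -> legal
(5,6): flips 1 -> legal
W mobility = 6

Answer: B=5 W=6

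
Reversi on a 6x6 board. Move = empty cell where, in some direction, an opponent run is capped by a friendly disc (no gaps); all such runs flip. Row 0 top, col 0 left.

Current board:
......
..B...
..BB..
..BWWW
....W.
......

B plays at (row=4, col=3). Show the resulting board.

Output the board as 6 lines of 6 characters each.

Answer: ......
..B...
..BB..
..BBWW
...BW.
......

Derivation:
Place B at (4,3); scan 8 dirs for brackets.
Dir NW: first cell 'B' (not opp) -> no flip
Dir N: opp run (3,3) capped by B -> flip
Dir NE: opp run (3,4), next='.' -> no flip
Dir W: first cell '.' (not opp) -> no flip
Dir E: opp run (4,4), next='.' -> no flip
Dir SW: first cell '.' (not opp) -> no flip
Dir S: first cell '.' (not opp) -> no flip
Dir SE: first cell '.' (not opp) -> no flip
All flips: (3,3)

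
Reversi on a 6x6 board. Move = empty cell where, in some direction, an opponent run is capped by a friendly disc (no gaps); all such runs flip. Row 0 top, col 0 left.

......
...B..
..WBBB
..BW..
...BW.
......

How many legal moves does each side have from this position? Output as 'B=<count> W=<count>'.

Answer: B=6 W=6

Derivation:
-- B to move --
(1,1): no bracket -> illegal
(1,2): flips 1 -> legal
(2,1): flips 1 -> legal
(3,1): flips 1 -> legal
(3,4): flips 1 -> legal
(3,5): no bracket -> illegal
(4,2): flips 1 -> legal
(4,5): flips 1 -> legal
(5,3): no bracket -> illegal
(5,4): no bracket -> illegal
(5,5): no bracket -> illegal
B mobility = 6
-- W to move --
(0,2): no bracket -> illegal
(0,3): flips 2 -> legal
(0,4): flips 1 -> legal
(1,2): no bracket -> illegal
(1,4): no bracket -> illegal
(1,5): flips 1 -> legal
(2,1): no bracket -> illegal
(3,1): flips 1 -> legal
(3,4): no bracket -> illegal
(3,5): no bracket -> illegal
(4,1): no bracket -> illegal
(4,2): flips 2 -> legal
(5,2): no bracket -> illegal
(5,3): flips 1 -> legal
(5,4): no bracket -> illegal
W mobility = 6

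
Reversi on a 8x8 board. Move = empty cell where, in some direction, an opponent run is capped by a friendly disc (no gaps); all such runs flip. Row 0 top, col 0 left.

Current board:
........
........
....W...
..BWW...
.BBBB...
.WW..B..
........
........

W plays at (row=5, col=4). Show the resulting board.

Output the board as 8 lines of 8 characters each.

Answer: ........
........
....W...
..BWW...
.BBBW...
.WW.WB..
........
........

Derivation:
Place W at (5,4); scan 8 dirs for brackets.
Dir NW: opp run (4,3) (3,2), next='.' -> no flip
Dir N: opp run (4,4) capped by W -> flip
Dir NE: first cell '.' (not opp) -> no flip
Dir W: first cell '.' (not opp) -> no flip
Dir E: opp run (5,5), next='.' -> no flip
Dir SW: first cell '.' (not opp) -> no flip
Dir S: first cell '.' (not opp) -> no flip
Dir SE: first cell '.' (not opp) -> no flip
All flips: (4,4)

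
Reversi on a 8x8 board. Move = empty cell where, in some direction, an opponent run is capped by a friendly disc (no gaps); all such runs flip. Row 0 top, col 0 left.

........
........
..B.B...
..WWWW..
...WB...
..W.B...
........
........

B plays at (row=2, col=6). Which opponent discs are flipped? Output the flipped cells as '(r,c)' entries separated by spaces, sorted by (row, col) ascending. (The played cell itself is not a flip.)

Answer: (3,5)

Derivation:
Dir NW: first cell '.' (not opp) -> no flip
Dir N: first cell '.' (not opp) -> no flip
Dir NE: first cell '.' (not opp) -> no flip
Dir W: first cell '.' (not opp) -> no flip
Dir E: first cell '.' (not opp) -> no flip
Dir SW: opp run (3,5) capped by B -> flip
Dir S: first cell '.' (not opp) -> no flip
Dir SE: first cell '.' (not opp) -> no flip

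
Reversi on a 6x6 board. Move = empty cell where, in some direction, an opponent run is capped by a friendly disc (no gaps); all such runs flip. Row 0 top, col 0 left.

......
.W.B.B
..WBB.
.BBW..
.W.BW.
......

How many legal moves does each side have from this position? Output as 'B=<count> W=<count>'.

Answer: B=7 W=9

Derivation:
-- B to move --
(0,0): no bracket -> illegal
(0,1): no bracket -> illegal
(0,2): no bracket -> illegal
(1,0): no bracket -> illegal
(1,2): flips 1 -> legal
(2,0): no bracket -> illegal
(2,1): flips 1 -> legal
(3,0): no bracket -> illegal
(3,4): flips 1 -> legal
(3,5): no bracket -> illegal
(4,0): no bracket -> illegal
(4,2): flips 1 -> legal
(4,5): flips 1 -> legal
(5,0): flips 1 -> legal
(5,1): flips 1 -> legal
(5,2): no bracket -> illegal
(5,3): no bracket -> illegal
(5,4): no bracket -> illegal
(5,5): no bracket -> illegal
B mobility = 7
-- W to move --
(0,2): no bracket -> illegal
(0,3): flips 2 -> legal
(0,4): flips 1 -> legal
(0,5): no bracket -> illegal
(1,2): no bracket -> illegal
(1,4): flips 2 -> legal
(2,0): no bracket -> illegal
(2,1): flips 1 -> legal
(2,5): flips 2 -> legal
(3,0): flips 2 -> legal
(3,4): no bracket -> illegal
(3,5): no bracket -> illegal
(4,0): flips 1 -> legal
(4,2): flips 2 -> legal
(5,2): no bracket -> illegal
(5,3): flips 1 -> legal
(5,4): no bracket -> illegal
W mobility = 9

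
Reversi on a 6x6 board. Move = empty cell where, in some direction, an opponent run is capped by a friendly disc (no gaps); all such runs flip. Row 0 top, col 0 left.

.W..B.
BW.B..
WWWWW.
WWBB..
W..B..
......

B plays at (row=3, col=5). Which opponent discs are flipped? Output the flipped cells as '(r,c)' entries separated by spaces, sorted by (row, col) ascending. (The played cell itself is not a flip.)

Answer: (2,4)

Derivation:
Dir NW: opp run (2,4) capped by B -> flip
Dir N: first cell '.' (not opp) -> no flip
Dir NE: edge -> no flip
Dir W: first cell '.' (not opp) -> no flip
Dir E: edge -> no flip
Dir SW: first cell '.' (not opp) -> no flip
Dir S: first cell '.' (not opp) -> no flip
Dir SE: edge -> no flip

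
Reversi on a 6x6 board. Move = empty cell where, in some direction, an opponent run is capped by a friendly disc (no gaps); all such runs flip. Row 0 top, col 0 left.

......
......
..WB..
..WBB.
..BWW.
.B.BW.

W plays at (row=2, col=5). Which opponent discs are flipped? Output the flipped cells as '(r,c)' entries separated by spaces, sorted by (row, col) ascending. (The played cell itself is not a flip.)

Dir NW: first cell '.' (not opp) -> no flip
Dir N: first cell '.' (not opp) -> no flip
Dir NE: edge -> no flip
Dir W: first cell '.' (not opp) -> no flip
Dir E: edge -> no flip
Dir SW: opp run (3,4) capped by W -> flip
Dir S: first cell '.' (not opp) -> no flip
Dir SE: edge -> no flip

Answer: (3,4)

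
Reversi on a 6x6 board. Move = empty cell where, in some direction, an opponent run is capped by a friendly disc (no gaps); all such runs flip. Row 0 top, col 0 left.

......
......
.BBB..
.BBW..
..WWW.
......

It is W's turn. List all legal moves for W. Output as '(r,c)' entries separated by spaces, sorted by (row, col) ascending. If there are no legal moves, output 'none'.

(1,0): flips 2 -> legal
(1,1): flips 1 -> legal
(1,2): flips 2 -> legal
(1,3): flips 1 -> legal
(1,4): no bracket -> illegal
(2,0): flips 1 -> legal
(2,4): no bracket -> illegal
(3,0): flips 2 -> legal
(3,4): no bracket -> illegal
(4,0): no bracket -> illegal
(4,1): no bracket -> illegal

Answer: (1,0) (1,1) (1,2) (1,3) (2,0) (3,0)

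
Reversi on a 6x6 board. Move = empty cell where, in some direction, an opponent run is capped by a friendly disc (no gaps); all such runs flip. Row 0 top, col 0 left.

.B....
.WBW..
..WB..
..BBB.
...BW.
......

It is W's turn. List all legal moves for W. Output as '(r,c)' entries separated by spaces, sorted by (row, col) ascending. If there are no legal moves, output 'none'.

(0,0): no bracket -> illegal
(0,2): flips 1 -> legal
(0,3): no bracket -> illegal
(1,0): no bracket -> illegal
(1,4): no bracket -> illegal
(2,1): no bracket -> illegal
(2,4): flips 2 -> legal
(2,5): no bracket -> illegal
(3,1): no bracket -> illegal
(3,5): no bracket -> illegal
(4,1): no bracket -> illegal
(4,2): flips 2 -> legal
(4,5): no bracket -> illegal
(5,2): no bracket -> illegal
(5,3): flips 3 -> legal
(5,4): no bracket -> illegal

Answer: (0,2) (2,4) (4,2) (5,3)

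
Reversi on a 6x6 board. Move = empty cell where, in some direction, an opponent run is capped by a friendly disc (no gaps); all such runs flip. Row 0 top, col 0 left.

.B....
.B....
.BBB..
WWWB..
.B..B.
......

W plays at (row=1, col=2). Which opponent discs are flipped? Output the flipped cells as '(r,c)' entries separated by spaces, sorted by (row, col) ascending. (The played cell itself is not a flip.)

Dir NW: opp run (0,1), next=edge -> no flip
Dir N: first cell '.' (not opp) -> no flip
Dir NE: first cell '.' (not opp) -> no flip
Dir W: opp run (1,1), next='.' -> no flip
Dir E: first cell '.' (not opp) -> no flip
Dir SW: opp run (2,1) capped by W -> flip
Dir S: opp run (2,2) capped by W -> flip
Dir SE: opp run (2,3), next='.' -> no flip

Answer: (2,1) (2,2)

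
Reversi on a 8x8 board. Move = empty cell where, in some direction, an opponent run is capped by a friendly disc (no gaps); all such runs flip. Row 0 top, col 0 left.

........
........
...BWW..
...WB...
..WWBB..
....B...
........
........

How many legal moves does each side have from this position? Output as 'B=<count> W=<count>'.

Answer: B=8 W=7

Derivation:
-- B to move --
(1,3): no bracket -> illegal
(1,4): flips 1 -> legal
(1,5): no bracket -> illegal
(1,6): flips 1 -> legal
(2,2): flips 1 -> legal
(2,6): flips 2 -> legal
(3,1): no bracket -> illegal
(3,2): flips 2 -> legal
(3,5): no bracket -> illegal
(3,6): no bracket -> illegal
(4,1): flips 2 -> legal
(5,1): no bracket -> illegal
(5,2): flips 1 -> legal
(5,3): flips 2 -> legal
B mobility = 8
-- W to move --
(1,2): no bracket -> illegal
(1,3): flips 1 -> legal
(1,4): no bracket -> illegal
(2,2): flips 1 -> legal
(3,2): no bracket -> illegal
(3,5): flips 1 -> legal
(3,6): no bracket -> illegal
(4,6): flips 2 -> legal
(5,3): no bracket -> illegal
(5,5): flips 1 -> legal
(5,6): no bracket -> illegal
(6,3): no bracket -> illegal
(6,4): flips 3 -> legal
(6,5): flips 1 -> legal
W mobility = 7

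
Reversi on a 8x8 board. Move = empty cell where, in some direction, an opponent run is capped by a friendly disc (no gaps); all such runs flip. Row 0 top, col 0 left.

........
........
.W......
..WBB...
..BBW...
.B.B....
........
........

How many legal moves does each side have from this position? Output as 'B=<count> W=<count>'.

Answer: B=7 W=7

Derivation:
-- B to move --
(1,0): flips 2 -> legal
(1,1): no bracket -> illegal
(1,2): no bracket -> illegal
(2,0): no bracket -> illegal
(2,2): flips 1 -> legal
(2,3): no bracket -> illegal
(3,0): no bracket -> illegal
(3,1): flips 1 -> legal
(3,5): flips 1 -> legal
(4,1): no bracket -> illegal
(4,5): flips 1 -> legal
(5,4): flips 1 -> legal
(5,5): flips 1 -> legal
B mobility = 7
-- W to move --
(2,2): flips 1 -> legal
(2,3): no bracket -> illegal
(2,4): flips 1 -> legal
(2,5): no bracket -> illegal
(3,1): no bracket -> illegal
(3,5): flips 2 -> legal
(4,0): no bracket -> illegal
(4,1): flips 2 -> legal
(4,5): no bracket -> illegal
(5,0): no bracket -> illegal
(5,2): flips 1 -> legal
(5,4): flips 1 -> legal
(6,0): no bracket -> illegal
(6,1): no bracket -> illegal
(6,2): flips 1 -> legal
(6,3): no bracket -> illegal
(6,4): no bracket -> illegal
W mobility = 7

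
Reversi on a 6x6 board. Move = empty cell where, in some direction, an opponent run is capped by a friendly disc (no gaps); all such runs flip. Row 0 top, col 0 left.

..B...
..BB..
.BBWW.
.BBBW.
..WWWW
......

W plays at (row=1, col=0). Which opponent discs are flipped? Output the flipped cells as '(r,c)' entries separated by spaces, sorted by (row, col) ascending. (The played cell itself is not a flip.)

Answer: (2,1) (3,2)

Derivation:
Dir NW: edge -> no flip
Dir N: first cell '.' (not opp) -> no flip
Dir NE: first cell '.' (not opp) -> no flip
Dir W: edge -> no flip
Dir E: first cell '.' (not opp) -> no flip
Dir SW: edge -> no flip
Dir S: first cell '.' (not opp) -> no flip
Dir SE: opp run (2,1) (3,2) capped by W -> flip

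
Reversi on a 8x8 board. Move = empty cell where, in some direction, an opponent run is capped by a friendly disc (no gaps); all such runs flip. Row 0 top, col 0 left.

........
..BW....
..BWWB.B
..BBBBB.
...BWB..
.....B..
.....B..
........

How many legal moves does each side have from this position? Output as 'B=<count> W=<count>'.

Answer: B=7 W=11

Derivation:
-- B to move --
(0,2): flips 2 -> legal
(0,3): flips 2 -> legal
(0,4): flips 1 -> legal
(1,4): flips 3 -> legal
(1,5): flips 1 -> legal
(5,3): flips 1 -> legal
(5,4): flips 1 -> legal
B mobility = 7
-- W to move --
(0,1): flips 1 -> legal
(0,2): no bracket -> illegal
(0,3): no bracket -> illegal
(1,1): flips 3 -> legal
(1,4): no bracket -> illegal
(1,5): no bracket -> illegal
(1,6): no bracket -> illegal
(1,7): no bracket -> illegal
(2,1): flips 1 -> legal
(2,6): flips 2 -> legal
(3,1): flips 1 -> legal
(3,7): no bracket -> illegal
(4,1): flips 1 -> legal
(4,2): flips 2 -> legal
(4,6): flips 2 -> legal
(4,7): no bracket -> illegal
(5,2): no bracket -> illegal
(5,3): flips 2 -> legal
(5,4): no bracket -> illegal
(5,6): flips 2 -> legal
(6,4): no bracket -> illegal
(6,6): flips 1 -> legal
(7,4): no bracket -> illegal
(7,5): no bracket -> illegal
(7,6): no bracket -> illegal
W mobility = 11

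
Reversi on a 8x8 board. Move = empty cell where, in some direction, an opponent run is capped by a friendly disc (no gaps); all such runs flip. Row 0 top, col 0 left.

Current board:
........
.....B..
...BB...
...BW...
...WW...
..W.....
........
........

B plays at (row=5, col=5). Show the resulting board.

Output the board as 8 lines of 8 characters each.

Place B at (5,5); scan 8 dirs for brackets.
Dir NW: opp run (4,4) capped by B -> flip
Dir N: first cell '.' (not opp) -> no flip
Dir NE: first cell '.' (not opp) -> no flip
Dir W: first cell '.' (not opp) -> no flip
Dir E: first cell '.' (not opp) -> no flip
Dir SW: first cell '.' (not opp) -> no flip
Dir S: first cell '.' (not opp) -> no flip
Dir SE: first cell '.' (not opp) -> no flip
All flips: (4,4)

Answer: ........
.....B..
...BB...
...BW...
...WB...
..W..B..
........
........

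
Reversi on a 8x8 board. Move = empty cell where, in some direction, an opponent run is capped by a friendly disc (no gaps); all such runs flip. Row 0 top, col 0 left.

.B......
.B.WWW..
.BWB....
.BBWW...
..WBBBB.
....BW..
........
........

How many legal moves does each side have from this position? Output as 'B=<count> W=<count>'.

-- B to move --
(0,2): no bracket -> illegal
(0,3): flips 1 -> legal
(0,4): flips 2 -> legal
(0,5): flips 1 -> legal
(0,6): no bracket -> illegal
(1,2): flips 1 -> legal
(1,6): no bracket -> illegal
(2,4): flips 1 -> legal
(2,5): flips 1 -> legal
(2,6): no bracket -> illegal
(3,5): flips 2 -> legal
(4,1): flips 1 -> legal
(5,1): no bracket -> illegal
(5,2): flips 1 -> legal
(5,3): flips 1 -> legal
(5,6): flips 1 -> legal
(6,4): flips 1 -> legal
(6,5): flips 1 -> legal
(6,6): flips 1 -> legal
B mobility = 14
-- W to move --
(0,0): flips 1 -> legal
(0,2): no bracket -> illegal
(1,0): no bracket -> illegal
(1,2): flips 1 -> legal
(2,0): flips 2 -> legal
(2,4): flips 1 -> legal
(3,0): flips 2 -> legal
(3,5): flips 1 -> legal
(3,6): no bracket -> illegal
(3,7): flips 1 -> legal
(4,0): flips 1 -> legal
(4,1): flips 2 -> legal
(4,7): flips 4 -> legal
(5,2): flips 1 -> legal
(5,3): flips 2 -> legal
(5,6): flips 1 -> legal
(5,7): no bracket -> illegal
(6,3): no bracket -> illegal
(6,4): flips 2 -> legal
(6,5): no bracket -> illegal
W mobility = 14

Answer: B=14 W=14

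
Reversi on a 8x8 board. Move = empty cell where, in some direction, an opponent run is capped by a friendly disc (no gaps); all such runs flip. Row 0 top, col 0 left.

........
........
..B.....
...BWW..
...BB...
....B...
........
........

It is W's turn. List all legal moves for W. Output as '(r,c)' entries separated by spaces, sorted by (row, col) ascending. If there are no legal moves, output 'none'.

Answer: (3,2) (5,2) (5,3) (6,4)

Derivation:
(1,1): no bracket -> illegal
(1,2): no bracket -> illegal
(1,3): no bracket -> illegal
(2,1): no bracket -> illegal
(2,3): no bracket -> illegal
(2,4): no bracket -> illegal
(3,1): no bracket -> illegal
(3,2): flips 1 -> legal
(4,2): no bracket -> illegal
(4,5): no bracket -> illegal
(5,2): flips 1 -> legal
(5,3): flips 1 -> legal
(5,5): no bracket -> illegal
(6,3): no bracket -> illegal
(6,4): flips 2 -> legal
(6,5): no bracket -> illegal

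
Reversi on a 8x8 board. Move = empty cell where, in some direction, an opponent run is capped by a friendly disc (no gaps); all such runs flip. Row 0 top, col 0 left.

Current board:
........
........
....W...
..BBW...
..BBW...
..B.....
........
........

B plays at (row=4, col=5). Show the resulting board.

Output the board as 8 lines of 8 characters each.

Answer: ........
........
....W...
..BBW...
..BBBB..
..B.....
........
........

Derivation:
Place B at (4,5); scan 8 dirs for brackets.
Dir NW: opp run (3,4), next='.' -> no flip
Dir N: first cell '.' (not opp) -> no flip
Dir NE: first cell '.' (not opp) -> no flip
Dir W: opp run (4,4) capped by B -> flip
Dir E: first cell '.' (not opp) -> no flip
Dir SW: first cell '.' (not opp) -> no flip
Dir S: first cell '.' (not opp) -> no flip
Dir SE: first cell '.' (not opp) -> no flip
All flips: (4,4)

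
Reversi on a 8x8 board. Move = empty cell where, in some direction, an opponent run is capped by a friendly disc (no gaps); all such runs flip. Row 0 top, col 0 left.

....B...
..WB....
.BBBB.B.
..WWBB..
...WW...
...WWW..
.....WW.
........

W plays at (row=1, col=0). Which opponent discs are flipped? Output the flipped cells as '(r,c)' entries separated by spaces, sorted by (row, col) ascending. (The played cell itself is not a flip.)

Answer: (2,1)

Derivation:
Dir NW: edge -> no flip
Dir N: first cell '.' (not opp) -> no flip
Dir NE: first cell '.' (not opp) -> no flip
Dir W: edge -> no flip
Dir E: first cell '.' (not opp) -> no flip
Dir SW: edge -> no flip
Dir S: first cell '.' (not opp) -> no flip
Dir SE: opp run (2,1) capped by W -> flip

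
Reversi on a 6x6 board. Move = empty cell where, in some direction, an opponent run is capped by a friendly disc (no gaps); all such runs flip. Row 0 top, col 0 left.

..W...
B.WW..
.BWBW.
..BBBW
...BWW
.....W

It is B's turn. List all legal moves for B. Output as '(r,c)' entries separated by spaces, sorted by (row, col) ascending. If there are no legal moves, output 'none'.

(0,1): flips 1 -> legal
(0,3): flips 2 -> legal
(0,4): no bracket -> illegal
(1,1): flips 1 -> legal
(1,4): flips 1 -> legal
(1,5): flips 1 -> legal
(2,5): flips 1 -> legal
(3,1): no bracket -> illegal
(5,3): no bracket -> illegal
(5,4): flips 1 -> legal

Answer: (0,1) (0,3) (1,1) (1,4) (1,5) (2,5) (5,4)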